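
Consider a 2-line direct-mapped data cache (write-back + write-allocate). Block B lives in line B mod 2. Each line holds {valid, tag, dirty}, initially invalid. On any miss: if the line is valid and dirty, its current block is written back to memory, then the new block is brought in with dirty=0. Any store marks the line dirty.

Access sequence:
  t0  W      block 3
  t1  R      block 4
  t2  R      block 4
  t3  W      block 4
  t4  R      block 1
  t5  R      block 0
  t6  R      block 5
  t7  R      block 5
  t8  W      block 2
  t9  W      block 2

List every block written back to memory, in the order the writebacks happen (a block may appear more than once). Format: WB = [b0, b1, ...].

WB = [3, 4]

0: W B3 → L1 miss [D]
1: R B4 → L0 miss [-]
2: R B4 → L0 hit [-]
3: W B4 → L0 hit [D]
4: R B1 → L1 miss wb→B3 [-]
5: R B0 → L0 miss wb→B4 [-]
6: R B5 → L1 miss [-]
7: R B5 → L1 hit [-]
8: W B2 → L0 miss [D]
9: W B2 → L0 hit [D]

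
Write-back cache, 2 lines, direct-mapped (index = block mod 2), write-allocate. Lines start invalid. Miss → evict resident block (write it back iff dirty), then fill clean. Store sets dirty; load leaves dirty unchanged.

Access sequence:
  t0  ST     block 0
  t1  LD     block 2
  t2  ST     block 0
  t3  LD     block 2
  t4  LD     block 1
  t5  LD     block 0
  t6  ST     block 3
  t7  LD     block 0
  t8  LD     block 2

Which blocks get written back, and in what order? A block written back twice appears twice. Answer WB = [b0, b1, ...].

0: W B0 -> L0 miss  d=D]
1: R B2 -> L0 miss wb->B0  d=-]
2: W B0 -> L0 miss  d=D]
3: R B2 -> L0 miss wb->B0  d=-]
4: R B1 -> L1 miss  d=-]
5: R B0 -> L0 miss  d=-]
6: W B3 -> L1 miss  d=D]
7: R B0 -> L0 hit  d=-]
8: R B2 -> L0 miss  d=-]

WB = [0, 0]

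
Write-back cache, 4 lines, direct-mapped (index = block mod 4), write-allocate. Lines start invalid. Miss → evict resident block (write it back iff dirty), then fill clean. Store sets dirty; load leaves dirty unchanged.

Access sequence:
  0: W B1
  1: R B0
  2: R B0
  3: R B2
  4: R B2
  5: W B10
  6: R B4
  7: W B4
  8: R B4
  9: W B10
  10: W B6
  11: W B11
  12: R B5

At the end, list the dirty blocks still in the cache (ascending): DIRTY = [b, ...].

  0 | W B1 → L1 miss [D]
  1 | R B0 → L0 miss [-]
  2 | R B0 → L0 hit [-]
  3 | R B2 → L2 miss [-]
  4 | R B2 → L2 hit [-]
  5 | W B10 → L2 miss [D]
  6 | R B4 → L0 miss [-]
  7 | W B4 → L0 hit [D]
  8 | R B4 → L0 hit [D]
  9 | W B10 → L2 hit [D]
  10 | W B6 → L2 miss wb→B10 [D]
  11 | W B11 → L3 miss [D]
  12 | R B5 → L1 miss wb→B1 [-]

DIRTY = [4, 6, 11]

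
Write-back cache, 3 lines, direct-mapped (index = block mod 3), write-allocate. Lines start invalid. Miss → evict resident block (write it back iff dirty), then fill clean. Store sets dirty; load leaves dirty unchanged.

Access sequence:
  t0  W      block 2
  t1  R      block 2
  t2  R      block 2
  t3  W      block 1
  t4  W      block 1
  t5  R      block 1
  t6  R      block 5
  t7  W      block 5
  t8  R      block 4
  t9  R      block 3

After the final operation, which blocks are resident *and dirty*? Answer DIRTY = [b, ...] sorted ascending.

  0 | W B2 → L2 miss [D]
  1 | R B2 → L2 hit [D]
  2 | R B2 → L2 hit [D]
  3 | W B1 → L1 miss [D]
  4 | W B1 → L1 hit [D]
  5 | R B1 → L1 hit [D]
  6 | R B5 → L2 miss wb→B2 [-]
  7 | W B5 → L2 hit [D]
  8 | R B4 → L1 miss wb→B1 [-]
  9 | R B3 → L0 miss [-]

DIRTY = [5]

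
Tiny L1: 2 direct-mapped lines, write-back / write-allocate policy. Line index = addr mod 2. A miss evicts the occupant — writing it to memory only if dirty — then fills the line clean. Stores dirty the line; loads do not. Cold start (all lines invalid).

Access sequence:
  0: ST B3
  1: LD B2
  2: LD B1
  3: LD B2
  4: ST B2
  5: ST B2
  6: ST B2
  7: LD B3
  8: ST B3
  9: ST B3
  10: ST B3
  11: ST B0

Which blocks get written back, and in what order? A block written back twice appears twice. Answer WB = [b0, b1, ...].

WB = [3, 2]

0: W B3 -> L1 miss  d=D]
1: R B2 -> L0 miss  d=-]
2: R B1 -> L1 miss wb->B3  d=-]
3: R B2 -> L0 hit  d=-]
4: W B2 -> L0 hit  d=D]
5: W B2 -> L0 hit  d=D]
6: W B2 -> L0 hit  d=D]
7: R B3 -> L1 miss  d=-]
8: W B3 -> L1 hit  d=D]
9: W B3 -> L1 hit  d=D]
10: W B3 -> L1 hit  d=D]
11: W B0 -> L0 miss wb->B2  d=D]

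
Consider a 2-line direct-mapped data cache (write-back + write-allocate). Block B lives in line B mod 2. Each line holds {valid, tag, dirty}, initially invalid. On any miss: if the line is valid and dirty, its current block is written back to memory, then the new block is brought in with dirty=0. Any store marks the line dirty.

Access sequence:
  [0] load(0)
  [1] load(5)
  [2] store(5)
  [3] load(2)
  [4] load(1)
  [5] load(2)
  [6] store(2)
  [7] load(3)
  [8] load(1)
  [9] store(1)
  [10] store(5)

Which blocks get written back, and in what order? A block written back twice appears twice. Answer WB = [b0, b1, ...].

WB = [5, 1]

0: R B0 → L0 miss [-]
1: R B5 → L1 miss [-]
2: W B5 → L1 hit [D]
3: R B2 → L0 miss [-]
4: R B1 → L1 miss wb→B5 [-]
5: R B2 → L0 hit [-]
6: W B2 → L0 hit [D]
7: R B3 → L1 miss [-]
8: R B1 → L1 miss [-]
9: W B1 → L1 hit [D]
10: W B5 → L1 miss wb→B1 [D]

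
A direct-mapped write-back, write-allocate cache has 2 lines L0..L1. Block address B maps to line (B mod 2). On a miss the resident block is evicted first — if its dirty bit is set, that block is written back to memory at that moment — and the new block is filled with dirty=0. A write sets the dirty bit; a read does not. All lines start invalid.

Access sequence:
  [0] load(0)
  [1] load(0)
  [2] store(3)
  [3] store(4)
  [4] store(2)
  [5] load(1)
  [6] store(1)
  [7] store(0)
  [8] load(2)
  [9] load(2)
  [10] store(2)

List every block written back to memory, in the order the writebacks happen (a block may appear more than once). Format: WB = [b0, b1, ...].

  0 | R B0 → L0 miss [-]
  1 | R B0 → L0 hit [-]
  2 | W B3 → L1 miss [D]
  3 | W B4 → L0 miss [D]
  4 | W B2 → L0 miss wb→B4 [D]
  5 | R B1 → L1 miss wb→B3 [-]
  6 | W B1 → L1 hit [D]
  7 | W B0 → L0 miss wb→B2 [D]
  8 | R B2 → L0 miss wb→B0 [-]
  9 | R B2 → L0 hit [-]
  10 | W B2 → L0 hit [D]

WB = [4, 3, 2, 0]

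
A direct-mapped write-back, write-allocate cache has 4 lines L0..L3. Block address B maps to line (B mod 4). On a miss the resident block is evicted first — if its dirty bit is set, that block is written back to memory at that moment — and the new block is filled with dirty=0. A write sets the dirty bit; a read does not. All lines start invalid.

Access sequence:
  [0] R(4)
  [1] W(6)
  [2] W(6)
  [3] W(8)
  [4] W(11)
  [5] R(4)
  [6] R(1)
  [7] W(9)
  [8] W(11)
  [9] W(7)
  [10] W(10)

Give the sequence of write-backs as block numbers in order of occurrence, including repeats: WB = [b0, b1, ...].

0: R B4 → L0 miss [-]
1: W B6 → L2 miss [D]
2: W B6 → L2 hit [D]
3: W B8 → L0 miss [D]
4: W B11 → L3 miss [D]
5: R B4 → L0 miss wb→B8 [-]
6: R B1 → L1 miss [-]
7: W B9 → L1 miss [D]
8: W B11 → L3 hit [D]
9: W B7 → L3 miss wb→B11 [D]
10: W B10 → L2 miss wb→B6 [D]

WB = [8, 11, 6]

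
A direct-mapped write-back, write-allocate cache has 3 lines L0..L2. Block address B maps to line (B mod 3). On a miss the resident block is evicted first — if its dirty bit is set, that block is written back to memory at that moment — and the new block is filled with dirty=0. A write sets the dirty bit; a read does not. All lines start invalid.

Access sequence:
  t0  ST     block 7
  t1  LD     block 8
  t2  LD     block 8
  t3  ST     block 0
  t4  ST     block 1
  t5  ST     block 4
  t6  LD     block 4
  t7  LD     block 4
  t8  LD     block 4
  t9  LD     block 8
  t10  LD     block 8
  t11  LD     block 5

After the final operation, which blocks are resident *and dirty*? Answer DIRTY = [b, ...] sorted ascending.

DIRTY = [0, 4]

  0 | W B7 → L1 miss [D]
  1 | R B8 → L2 miss [-]
  2 | R B8 → L2 hit [-]
  3 | W B0 → L0 miss [D]
  4 | W B1 → L1 miss wb→B7 [D]
  5 | W B4 → L1 miss wb→B1 [D]
  6 | R B4 → L1 hit [D]
  7 | R B4 → L1 hit [D]
  8 | R B4 → L1 hit [D]
  9 | R B8 → L2 hit [-]
  10 | R B8 → L2 hit [-]
  11 | R B5 → L2 miss [-]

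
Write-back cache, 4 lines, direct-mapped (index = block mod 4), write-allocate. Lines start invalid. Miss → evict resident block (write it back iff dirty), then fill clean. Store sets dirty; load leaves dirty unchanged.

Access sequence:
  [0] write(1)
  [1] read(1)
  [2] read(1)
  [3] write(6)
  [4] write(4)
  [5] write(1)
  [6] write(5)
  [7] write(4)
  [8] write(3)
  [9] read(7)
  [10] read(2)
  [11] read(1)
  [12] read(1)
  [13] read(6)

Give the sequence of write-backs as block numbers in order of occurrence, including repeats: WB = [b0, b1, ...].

0: W B1 -> L1 miss  d=D]
1: R B1 -> L1 hit  d=D]
2: R B1 -> L1 hit  d=D]
3: W B6 -> L2 miss  d=D]
4: W B4 -> L0 miss  d=D]
5: W B1 -> L1 hit  d=D]
6: W B5 -> L1 miss wb->B1  d=D]
7: W B4 -> L0 hit  d=D]
8: W B3 -> L3 miss  d=D]
9: R B7 -> L3 miss wb->B3  d=-]
10: R B2 -> L2 miss wb->B6  d=-]
11: R B1 -> L1 miss wb->B5  d=-]
12: R B1 -> L1 hit  d=-]
13: R B6 -> L2 miss  d=-]

WB = [1, 3, 6, 5]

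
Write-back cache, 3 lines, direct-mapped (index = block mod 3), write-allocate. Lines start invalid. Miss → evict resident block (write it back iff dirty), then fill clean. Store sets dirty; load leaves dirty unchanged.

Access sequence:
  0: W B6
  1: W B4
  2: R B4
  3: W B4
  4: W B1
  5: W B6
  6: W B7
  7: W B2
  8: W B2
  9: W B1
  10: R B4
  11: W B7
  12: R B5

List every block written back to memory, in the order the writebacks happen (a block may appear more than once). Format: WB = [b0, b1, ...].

WB = [4, 1, 7, 1, 2]

  0 | W B6 → L0 miss [D]
  1 | W B4 → L1 miss [D]
  2 | R B4 → L1 hit [D]
  3 | W B4 → L1 hit [D]
  4 | W B1 → L1 miss wb→B4 [D]
  5 | W B6 → L0 hit [D]
  6 | W B7 → L1 miss wb→B1 [D]
  7 | W B2 → L2 miss [D]
  8 | W B2 → L2 hit [D]
  9 | W B1 → L1 miss wb→B7 [D]
  10 | R B4 → L1 miss wb→B1 [-]
  11 | W B7 → L1 miss [D]
  12 | R B5 → L2 miss wb→B2 [-]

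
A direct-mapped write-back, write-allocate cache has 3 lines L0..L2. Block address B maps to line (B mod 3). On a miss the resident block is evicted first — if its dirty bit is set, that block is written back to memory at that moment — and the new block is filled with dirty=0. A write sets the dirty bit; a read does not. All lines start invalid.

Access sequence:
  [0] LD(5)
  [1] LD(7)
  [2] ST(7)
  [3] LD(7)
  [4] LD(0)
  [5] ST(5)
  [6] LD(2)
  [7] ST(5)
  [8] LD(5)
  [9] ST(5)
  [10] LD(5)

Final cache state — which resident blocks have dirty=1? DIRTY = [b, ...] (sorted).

DIRTY = [5, 7]

  0 | R B5 → L2 miss [-]
  1 | R B7 → L1 miss [-]
  2 | W B7 → L1 hit [D]
  3 | R B7 → L1 hit [D]
  4 | R B0 → L0 miss [-]
  5 | W B5 → L2 hit [D]
  6 | R B2 → L2 miss wb→B5 [-]
  7 | W B5 → L2 miss [D]
  8 | R B5 → L2 hit [D]
  9 | W B5 → L2 hit [D]
  10 | R B5 → L2 hit [D]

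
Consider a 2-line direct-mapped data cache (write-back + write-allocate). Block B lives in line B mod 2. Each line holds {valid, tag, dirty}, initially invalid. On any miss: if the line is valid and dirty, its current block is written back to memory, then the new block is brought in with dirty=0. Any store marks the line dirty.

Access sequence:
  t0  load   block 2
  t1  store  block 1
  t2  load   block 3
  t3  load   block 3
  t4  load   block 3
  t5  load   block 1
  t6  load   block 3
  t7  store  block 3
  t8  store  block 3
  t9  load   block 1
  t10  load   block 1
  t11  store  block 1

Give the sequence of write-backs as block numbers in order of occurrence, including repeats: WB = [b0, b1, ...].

WB = [1, 3]

0: R B2 → L0 miss [-]
1: W B1 → L1 miss [D]
2: R B3 → L1 miss wb→B1 [-]
3: R B3 → L1 hit [-]
4: R B3 → L1 hit [-]
5: R B1 → L1 miss [-]
6: R B3 → L1 miss [-]
7: W B3 → L1 hit [D]
8: W B3 → L1 hit [D]
9: R B1 → L1 miss wb→B3 [-]
10: R B1 → L1 hit [-]
11: W B1 → L1 hit [D]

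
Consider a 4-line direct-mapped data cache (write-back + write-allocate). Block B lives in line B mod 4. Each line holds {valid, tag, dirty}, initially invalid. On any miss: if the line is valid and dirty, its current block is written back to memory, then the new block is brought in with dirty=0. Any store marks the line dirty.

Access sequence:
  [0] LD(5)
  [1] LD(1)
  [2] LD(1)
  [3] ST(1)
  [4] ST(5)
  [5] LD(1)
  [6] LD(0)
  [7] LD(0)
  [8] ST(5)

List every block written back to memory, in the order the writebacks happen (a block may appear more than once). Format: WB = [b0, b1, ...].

0: R B5 -> L1 miss  d=-]
1: R B1 -> L1 miss  d=-]
2: R B1 -> L1 hit  d=-]
3: W B1 -> L1 hit  d=D]
4: W B5 -> L1 miss wb->B1  d=D]
5: R B1 -> L1 miss wb->B5  d=-]
6: R B0 -> L0 miss  d=-]
7: R B0 -> L0 hit  d=-]
8: W B5 -> L1 miss  d=D]

WB = [1, 5]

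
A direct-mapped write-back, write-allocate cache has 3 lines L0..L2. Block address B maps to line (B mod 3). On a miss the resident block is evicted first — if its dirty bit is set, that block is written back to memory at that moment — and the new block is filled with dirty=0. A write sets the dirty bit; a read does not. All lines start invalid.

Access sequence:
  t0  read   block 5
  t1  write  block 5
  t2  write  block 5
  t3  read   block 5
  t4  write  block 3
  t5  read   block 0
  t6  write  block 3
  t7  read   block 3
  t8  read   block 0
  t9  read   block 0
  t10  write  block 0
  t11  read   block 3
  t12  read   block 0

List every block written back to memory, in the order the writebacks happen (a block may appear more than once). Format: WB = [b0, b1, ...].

0: R B5 → L2 miss [-]
1: W B5 → L2 hit [D]
2: W B5 → L2 hit [D]
3: R B5 → L2 hit [D]
4: W B3 → L0 miss [D]
5: R B0 → L0 miss wb→B3 [-]
6: W B3 → L0 miss [D]
7: R B3 → L0 hit [D]
8: R B0 → L0 miss wb→B3 [-]
9: R B0 → L0 hit [-]
10: W B0 → L0 hit [D]
11: R B3 → L0 miss wb→B0 [-]
12: R B0 → L0 miss [-]

WB = [3, 3, 0]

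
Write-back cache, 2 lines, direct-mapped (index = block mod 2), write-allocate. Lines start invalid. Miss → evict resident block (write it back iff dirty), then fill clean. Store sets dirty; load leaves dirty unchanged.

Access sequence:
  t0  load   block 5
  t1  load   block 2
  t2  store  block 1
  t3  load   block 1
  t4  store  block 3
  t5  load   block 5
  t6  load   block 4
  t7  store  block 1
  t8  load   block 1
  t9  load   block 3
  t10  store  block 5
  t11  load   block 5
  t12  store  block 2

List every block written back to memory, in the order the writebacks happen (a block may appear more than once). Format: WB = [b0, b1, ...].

WB = [1, 3, 1]

0: R B5 -> L1 miss  d=-]
1: R B2 -> L0 miss  d=-]
2: W B1 -> L1 miss  d=D]
3: R B1 -> L1 hit  d=D]
4: W B3 -> L1 miss wb->B1  d=D]
5: R B5 -> L1 miss wb->B3  d=-]
6: R B4 -> L0 miss  d=-]
7: W B1 -> L1 miss  d=D]
8: R B1 -> L1 hit  d=D]
9: R B3 -> L1 miss wb->B1  d=-]
10: W B5 -> L1 miss  d=D]
11: R B5 -> L1 hit  d=D]
12: W B2 -> L0 miss  d=D]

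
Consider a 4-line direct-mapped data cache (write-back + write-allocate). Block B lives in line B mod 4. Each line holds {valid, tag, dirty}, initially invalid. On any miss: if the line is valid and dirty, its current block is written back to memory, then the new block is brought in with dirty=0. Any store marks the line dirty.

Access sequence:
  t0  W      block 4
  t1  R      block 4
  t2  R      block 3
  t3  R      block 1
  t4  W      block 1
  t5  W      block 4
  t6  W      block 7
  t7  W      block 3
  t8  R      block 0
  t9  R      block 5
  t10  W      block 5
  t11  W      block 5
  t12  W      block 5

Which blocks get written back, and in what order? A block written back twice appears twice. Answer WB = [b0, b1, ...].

WB = [7, 4, 1]

0: W B4 -> L0 miss  d=D]
1: R B4 -> L0 hit  d=D]
2: R B3 -> L3 miss  d=-]
3: R B1 -> L1 miss  d=-]
4: W B1 -> L1 hit  d=D]
5: W B4 -> L0 hit  d=D]
6: W B7 -> L3 miss  d=D]
7: W B3 -> L3 miss wb->B7  d=D]
8: R B0 -> L0 miss wb->B4  d=-]
9: R B5 -> L1 miss wb->B1  d=-]
10: W B5 -> L1 hit  d=D]
11: W B5 -> L1 hit  d=D]
12: W B5 -> L1 hit  d=D]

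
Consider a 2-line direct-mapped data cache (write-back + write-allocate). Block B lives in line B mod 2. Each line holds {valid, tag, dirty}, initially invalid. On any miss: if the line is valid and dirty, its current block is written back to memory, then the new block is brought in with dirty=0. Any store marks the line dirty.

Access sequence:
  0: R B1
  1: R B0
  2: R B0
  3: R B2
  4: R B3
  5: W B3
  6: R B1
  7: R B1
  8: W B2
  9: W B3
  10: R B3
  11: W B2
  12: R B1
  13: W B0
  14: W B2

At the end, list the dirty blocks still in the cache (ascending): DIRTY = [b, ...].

DIRTY = [2]

  0 | R B1 → L1 miss [-]
  1 | R B0 → L0 miss [-]
  2 | R B0 → L0 hit [-]
  3 | R B2 → L0 miss [-]
  4 | R B3 → L1 miss [-]
  5 | W B3 → L1 hit [D]
  6 | R B1 → L1 miss wb→B3 [-]
  7 | R B1 → L1 hit [-]
  8 | W B2 → L0 hit [D]
  9 | W B3 → L1 miss [D]
  10 | R B3 → L1 hit [D]
  11 | W B2 → L0 hit [D]
  12 | R B1 → L1 miss wb→B3 [-]
  13 | W B0 → L0 miss wb→B2 [D]
  14 | W B2 → L0 miss wb→B0 [D]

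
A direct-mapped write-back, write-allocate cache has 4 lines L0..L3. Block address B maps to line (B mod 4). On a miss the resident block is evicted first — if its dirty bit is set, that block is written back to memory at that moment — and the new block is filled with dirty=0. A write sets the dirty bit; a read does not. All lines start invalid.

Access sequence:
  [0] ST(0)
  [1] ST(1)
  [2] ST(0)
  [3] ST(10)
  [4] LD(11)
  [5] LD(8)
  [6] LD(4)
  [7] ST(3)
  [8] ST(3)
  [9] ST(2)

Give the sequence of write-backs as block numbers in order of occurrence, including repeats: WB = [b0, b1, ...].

  0 | W B0 → L0 miss [D]
  1 | W B1 → L1 miss [D]
  2 | W B0 → L0 hit [D]
  3 | W B10 → L2 miss [D]
  4 | R B11 → L3 miss [-]
  5 | R B8 → L0 miss wb→B0 [-]
  6 | R B4 → L0 miss [-]
  7 | W B3 → L3 miss [D]
  8 | W B3 → L3 hit [D]
  9 | W B2 → L2 miss wb→B10 [D]

WB = [0, 10]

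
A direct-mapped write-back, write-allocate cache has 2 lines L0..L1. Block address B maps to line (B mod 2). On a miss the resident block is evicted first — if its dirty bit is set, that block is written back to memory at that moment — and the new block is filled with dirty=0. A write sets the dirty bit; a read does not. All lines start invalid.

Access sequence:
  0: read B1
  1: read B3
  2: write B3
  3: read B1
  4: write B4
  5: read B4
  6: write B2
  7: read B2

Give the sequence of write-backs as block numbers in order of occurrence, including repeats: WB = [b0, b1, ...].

0: R B1 → L1 miss [-]
1: R B3 → L1 miss [-]
2: W B3 → L1 hit [D]
3: R B1 → L1 miss wb→B3 [-]
4: W B4 → L0 miss [D]
5: R B4 → L0 hit [D]
6: W B2 → L0 miss wb→B4 [D]
7: R B2 → L0 hit [D]

WB = [3, 4]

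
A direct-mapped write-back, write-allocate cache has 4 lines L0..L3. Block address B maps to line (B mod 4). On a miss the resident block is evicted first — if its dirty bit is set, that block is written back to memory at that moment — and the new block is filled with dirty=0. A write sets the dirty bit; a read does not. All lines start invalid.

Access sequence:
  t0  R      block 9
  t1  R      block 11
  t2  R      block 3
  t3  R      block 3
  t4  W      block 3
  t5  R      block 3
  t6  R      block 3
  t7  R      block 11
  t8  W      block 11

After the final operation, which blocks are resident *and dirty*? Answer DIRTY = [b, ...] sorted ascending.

0: R B9 → L1 miss [-]
1: R B11 → L3 miss [-]
2: R B3 → L3 miss [-]
3: R B3 → L3 hit [-]
4: W B3 → L3 hit [D]
5: R B3 → L3 hit [D]
6: R B3 → L3 hit [D]
7: R B11 → L3 miss wb→B3 [-]
8: W B11 → L3 hit [D]

DIRTY = [11]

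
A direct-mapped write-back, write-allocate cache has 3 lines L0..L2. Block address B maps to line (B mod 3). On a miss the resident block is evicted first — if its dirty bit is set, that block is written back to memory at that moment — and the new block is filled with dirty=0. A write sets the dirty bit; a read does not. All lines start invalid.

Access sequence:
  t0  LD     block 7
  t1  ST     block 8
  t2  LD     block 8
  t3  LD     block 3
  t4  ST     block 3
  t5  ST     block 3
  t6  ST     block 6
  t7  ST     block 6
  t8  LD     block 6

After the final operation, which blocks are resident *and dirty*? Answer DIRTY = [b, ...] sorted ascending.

0: R B7 → L1 miss [-]
1: W B8 → L2 miss [D]
2: R B8 → L2 hit [D]
3: R B3 → L0 miss [-]
4: W B3 → L0 hit [D]
5: W B3 → L0 hit [D]
6: W B6 → L0 miss wb→B3 [D]
7: W B6 → L0 hit [D]
8: R B6 → L0 hit [D]

DIRTY = [6, 8]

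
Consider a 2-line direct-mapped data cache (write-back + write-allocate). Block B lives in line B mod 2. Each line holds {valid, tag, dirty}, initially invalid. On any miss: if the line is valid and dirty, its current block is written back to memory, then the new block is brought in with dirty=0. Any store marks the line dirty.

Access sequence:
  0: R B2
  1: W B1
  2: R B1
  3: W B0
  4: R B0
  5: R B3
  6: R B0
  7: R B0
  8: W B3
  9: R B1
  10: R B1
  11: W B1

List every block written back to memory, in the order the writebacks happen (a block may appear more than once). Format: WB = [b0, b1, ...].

WB = [1, 3]

  0 | R B2 → L0 miss [-]
  1 | W B1 → L1 miss [D]
  2 | R B1 → L1 hit [D]
  3 | W B0 → L0 miss [D]
  4 | R B0 → L0 hit [D]
  5 | R B3 → L1 miss wb→B1 [-]
  6 | R B0 → L0 hit [D]
  7 | R B0 → L0 hit [D]
  8 | W B3 → L1 hit [D]
  9 | R B1 → L1 miss wb→B3 [-]
  10 | R B1 → L1 hit [-]
  11 | W B1 → L1 hit [D]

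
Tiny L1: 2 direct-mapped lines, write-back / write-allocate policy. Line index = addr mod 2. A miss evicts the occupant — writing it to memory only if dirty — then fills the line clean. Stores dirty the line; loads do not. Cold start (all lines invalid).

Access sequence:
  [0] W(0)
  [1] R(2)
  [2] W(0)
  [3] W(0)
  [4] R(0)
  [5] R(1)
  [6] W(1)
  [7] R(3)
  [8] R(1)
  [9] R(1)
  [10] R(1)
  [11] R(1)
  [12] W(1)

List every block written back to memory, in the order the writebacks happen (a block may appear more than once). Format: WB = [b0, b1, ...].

WB = [0, 1]

  0 | W B0 → L0 miss [D]
  1 | R B2 → L0 miss wb→B0 [-]
  2 | W B0 → L0 miss [D]
  3 | W B0 → L0 hit [D]
  4 | R B0 → L0 hit [D]
  5 | R B1 → L1 miss [-]
  6 | W B1 → L1 hit [D]
  7 | R B3 → L1 miss wb→B1 [-]
  8 | R B1 → L1 miss [-]
  9 | R B1 → L1 hit [-]
  10 | R B1 → L1 hit [-]
  11 | R B1 → L1 hit [-]
  12 | W B1 → L1 hit [D]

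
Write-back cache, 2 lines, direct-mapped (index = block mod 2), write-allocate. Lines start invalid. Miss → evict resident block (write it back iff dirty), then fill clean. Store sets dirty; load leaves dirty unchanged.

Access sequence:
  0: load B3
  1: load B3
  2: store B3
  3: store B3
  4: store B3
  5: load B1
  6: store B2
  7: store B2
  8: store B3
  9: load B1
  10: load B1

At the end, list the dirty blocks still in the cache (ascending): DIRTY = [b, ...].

DIRTY = [2]

0: R B3 -> L1 miss  d=-]
1: R B3 -> L1 hit  d=-]
2: W B3 -> L1 hit  d=D]
3: W B3 -> L1 hit  d=D]
4: W B3 -> L1 hit  d=D]
5: R B1 -> L1 miss wb->B3  d=-]
6: W B2 -> L0 miss  d=D]
7: W B2 -> L0 hit  d=D]
8: W B3 -> L1 miss  d=D]
9: R B1 -> L1 miss wb->B3  d=-]
10: R B1 -> L1 hit  d=-]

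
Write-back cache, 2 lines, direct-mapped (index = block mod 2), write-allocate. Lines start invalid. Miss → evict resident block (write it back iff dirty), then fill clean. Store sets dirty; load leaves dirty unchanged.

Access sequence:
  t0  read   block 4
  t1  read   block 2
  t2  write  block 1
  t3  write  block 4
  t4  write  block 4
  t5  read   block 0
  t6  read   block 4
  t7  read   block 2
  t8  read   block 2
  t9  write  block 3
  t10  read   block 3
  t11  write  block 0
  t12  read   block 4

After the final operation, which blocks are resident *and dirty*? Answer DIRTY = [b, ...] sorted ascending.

0: R B4 → L0 miss [-]
1: R B2 → L0 miss [-]
2: W B1 → L1 miss [D]
3: W B4 → L0 miss [D]
4: W B4 → L0 hit [D]
5: R B0 → L0 miss wb→B4 [-]
6: R B4 → L0 miss [-]
7: R B2 → L0 miss [-]
8: R B2 → L0 hit [-]
9: W B3 → L1 miss wb→B1 [D]
10: R B3 → L1 hit [D]
11: W B0 → L0 miss [D]
12: R B4 → L0 miss wb→B0 [-]

DIRTY = [3]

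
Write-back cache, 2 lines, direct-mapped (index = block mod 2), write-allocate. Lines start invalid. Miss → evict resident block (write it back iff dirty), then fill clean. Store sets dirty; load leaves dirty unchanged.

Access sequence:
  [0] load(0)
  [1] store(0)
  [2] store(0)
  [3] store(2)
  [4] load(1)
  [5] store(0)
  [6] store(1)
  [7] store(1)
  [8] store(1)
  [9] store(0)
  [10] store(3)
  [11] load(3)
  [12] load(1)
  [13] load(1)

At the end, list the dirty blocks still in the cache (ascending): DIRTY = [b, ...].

0: R B0 -> L0 miss  d=-]
1: W B0 -> L0 hit  d=D]
2: W B0 -> L0 hit  d=D]
3: W B2 -> L0 miss wb->B0  d=D]
4: R B1 -> L1 miss  d=-]
5: W B0 -> L0 miss wb->B2  d=D]
6: W B1 -> L1 hit  d=D]
7: W B1 -> L1 hit  d=D]
8: W B1 -> L1 hit  d=D]
9: W B0 -> L0 hit  d=D]
10: W B3 -> L1 miss wb->B1  d=D]
11: R B3 -> L1 hit  d=D]
12: R B1 -> L1 miss wb->B3  d=-]
13: R B1 -> L1 hit  d=-]

DIRTY = [0]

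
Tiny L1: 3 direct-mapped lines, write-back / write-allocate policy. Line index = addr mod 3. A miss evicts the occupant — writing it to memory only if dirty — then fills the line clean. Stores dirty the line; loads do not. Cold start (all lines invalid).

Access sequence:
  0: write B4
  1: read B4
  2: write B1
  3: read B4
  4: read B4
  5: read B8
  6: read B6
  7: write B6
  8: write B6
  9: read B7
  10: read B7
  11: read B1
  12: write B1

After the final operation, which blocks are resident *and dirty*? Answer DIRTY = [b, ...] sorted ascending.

0: W B4 -> L1 miss  d=D]
1: R B4 -> L1 hit  d=D]
2: W B1 -> L1 miss wb->B4  d=D]
3: R B4 -> L1 miss wb->B1  d=-]
4: R B4 -> L1 hit  d=-]
5: R B8 -> L2 miss  d=-]
6: R B6 -> L0 miss  d=-]
7: W B6 -> L0 hit  d=D]
8: W B6 -> L0 hit  d=D]
9: R B7 -> L1 miss  d=-]
10: R B7 -> L1 hit  d=-]
11: R B1 -> L1 miss  d=-]
12: W B1 -> L1 hit  d=D]

DIRTY = [1, 6]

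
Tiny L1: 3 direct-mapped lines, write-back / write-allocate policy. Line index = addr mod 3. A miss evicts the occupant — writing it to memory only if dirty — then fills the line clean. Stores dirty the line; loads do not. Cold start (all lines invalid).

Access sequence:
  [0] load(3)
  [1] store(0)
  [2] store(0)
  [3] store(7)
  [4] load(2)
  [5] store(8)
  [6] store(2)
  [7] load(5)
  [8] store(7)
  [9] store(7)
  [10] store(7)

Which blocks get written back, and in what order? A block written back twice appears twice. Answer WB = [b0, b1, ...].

  0 | R B3 → L0 miss [-]
  1 | W B0 → L0 miss [D]
  2 | W B0 → L0 hit [D]
  3 | W B7 → L1 miss [D]
  4 | R B2 → L2 miss [-]
  5 | W B8 → L2 miss [D]
  6 | W B2 → L2 miss wb→B8 [D]
  7 | R B5 → L2 miss wb→B2 [-]
  8 | W B7 → L1 hit [D]
  9 | W B7 → L1 hit [D]
  10 | W B7 → L1 hit [D]

WB = [8, 2]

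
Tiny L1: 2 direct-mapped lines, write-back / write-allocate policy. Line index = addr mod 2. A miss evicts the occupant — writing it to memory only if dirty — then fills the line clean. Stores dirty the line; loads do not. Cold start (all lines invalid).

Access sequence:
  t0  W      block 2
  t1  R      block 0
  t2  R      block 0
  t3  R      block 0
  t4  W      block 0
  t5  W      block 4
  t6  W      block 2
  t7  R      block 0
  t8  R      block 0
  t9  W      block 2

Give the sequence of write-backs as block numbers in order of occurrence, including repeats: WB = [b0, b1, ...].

0: W B2 -> L0 miss  d=D]
1: R B0 -> L0 miss wb->B2  d=-]
2: R B0 -> L0 hit  d=-]
3: R B0 -> L0 hit  d=-]
4: W B0 -> L0 hit  d=D]
5: W B4 -> L0 miss wb->B0  d=D]
6: W B2 -> L0 miss wb->B4  d=D]
7: R B0 -> L0 miss wb->B2  d=-]
8: R B0 -> L0 hit  d=-]
9: W B2 -> L0 miss  d=D]

WB = [2, 0, 4, 2]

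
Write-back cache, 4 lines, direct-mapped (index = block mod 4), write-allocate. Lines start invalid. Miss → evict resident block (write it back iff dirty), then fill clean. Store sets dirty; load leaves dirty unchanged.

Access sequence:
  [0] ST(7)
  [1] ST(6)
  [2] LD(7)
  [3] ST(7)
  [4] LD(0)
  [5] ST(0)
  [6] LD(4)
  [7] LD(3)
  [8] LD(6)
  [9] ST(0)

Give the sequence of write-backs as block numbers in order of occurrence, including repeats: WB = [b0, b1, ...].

WB = [0, 7]

  0 | W B7 → L3 miss [D]
  1 | W B6 → L2 miss [D]
  2 | R B7 → L3 hit [D]
  3 | W B7 → L3 hit [D]
  4 | R B0 → L0 miss [-]
  5 | W B0 → L0 hit [D]
  6 | R B4 → L0 miss wb→B0 [-]
  7 | R B3 → L3 miss wb→B7 [-]
  8 | R B6 → L2 hit [D]
  9 | W B0 → L0 miss [D]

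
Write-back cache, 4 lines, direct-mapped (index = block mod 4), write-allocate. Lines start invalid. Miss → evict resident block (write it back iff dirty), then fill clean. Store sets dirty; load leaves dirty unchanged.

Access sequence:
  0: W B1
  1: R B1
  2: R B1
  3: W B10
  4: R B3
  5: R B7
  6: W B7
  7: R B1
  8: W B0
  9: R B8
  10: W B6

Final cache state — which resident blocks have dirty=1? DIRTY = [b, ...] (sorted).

  0 | W B1 → L1 miss [D]
  1 | R B1 → L1 hit [D]
  2 | R B1 → L1 hit [D]
  3 | W B10 → L2 miss [D]
  4 | R B3 → L3 miss [-]
  5 | R B7 → L3 miss [-]
  6 | W B7 → L3 hit [D]
  7 | R B1 → L1 hit [D]
  8 | W B0 → L0 miss [D]
  9 | R B8 → L0 miss wb→B0 [-]
  10 | W B6 → L2 miss wb→B10 [D]

DIRTY = [1, 6, 7]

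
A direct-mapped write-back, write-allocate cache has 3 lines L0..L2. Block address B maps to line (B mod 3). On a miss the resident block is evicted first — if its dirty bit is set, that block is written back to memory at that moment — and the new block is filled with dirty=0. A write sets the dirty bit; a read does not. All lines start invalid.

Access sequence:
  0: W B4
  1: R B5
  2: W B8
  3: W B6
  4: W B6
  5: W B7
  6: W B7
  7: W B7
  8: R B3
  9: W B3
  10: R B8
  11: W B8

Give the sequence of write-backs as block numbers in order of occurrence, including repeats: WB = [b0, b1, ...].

0: W B4 -> L1 miss  d=D]
1: R B5 -> L2 miss  d=-]
2: W B8 -> L2 miss  d=D]
3: W B6 -> L0 miss  d=D]
4: W B6 -> L0 hit  d=D]
5: W B7 -> L1 miss wb->B4  d=D]
6: W B7 -> L1 hit  d=D]
7: W B7 -> L1 hit  d=D]
8: R B3 -> L0 miss wb->B6  d=-]
9: W B3 -> L0 hit  d=D]
10: R B8 -> L2 hit  d=D]
11: W B8 -> L2 hit  d=D]

WB = [4, 6]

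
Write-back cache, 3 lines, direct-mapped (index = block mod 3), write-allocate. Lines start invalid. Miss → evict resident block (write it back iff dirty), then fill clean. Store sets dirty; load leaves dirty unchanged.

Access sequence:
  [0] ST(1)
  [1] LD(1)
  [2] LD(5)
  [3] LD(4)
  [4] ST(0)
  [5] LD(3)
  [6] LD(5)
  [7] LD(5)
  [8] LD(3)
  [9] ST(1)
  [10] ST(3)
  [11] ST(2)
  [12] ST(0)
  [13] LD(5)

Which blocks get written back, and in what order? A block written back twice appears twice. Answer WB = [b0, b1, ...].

WB = [1, 0, 3, 2]

  0 | W B1 → L1 miss [D]
  1 | R B1 → L1 hit [D]
  2 | R B5 → L2 miss [-]
  3 | R B4 → L1 miss wb→B1 [-]
  4 | W B0 → L0 miss [D]
  5 | R B3 → L0 miss wb→B0 [-]
  6 | R B5 → L2 hit [-]
  7 | R B5 → L2 hit [-]
  8 | R B3 → L0 hit [-]
  9 | W B1 → L1 miss [D]
  10 | W B3 → L0 hit [D]
  11 | W B2 → L2 miss [D]
  12 | W B0 → L0 miss wb→B3 [D]
  13 | R B5 → L2 miss wb→B2 [-]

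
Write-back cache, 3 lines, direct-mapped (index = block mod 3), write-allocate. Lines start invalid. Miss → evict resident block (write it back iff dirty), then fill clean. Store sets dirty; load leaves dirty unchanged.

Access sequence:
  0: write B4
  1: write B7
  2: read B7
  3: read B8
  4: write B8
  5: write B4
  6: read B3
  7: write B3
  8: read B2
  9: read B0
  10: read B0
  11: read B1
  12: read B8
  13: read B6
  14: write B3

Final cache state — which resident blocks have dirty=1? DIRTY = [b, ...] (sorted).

DIRTY = [3]

0: W B4 → L1 miss [D]
1: W B7 → L1 miss wb→B4 [D]
2: R B7 → L1 hit [D]
3: R B8 → L2 miss [-]
4: W B8 → L2 hit [D]
5: W B4 → L1 miss wb→B7 [D]
6: R B3 → L0 miss [-]
7: W B3 → L0 hit [D]
8: R B2 → L2 miss wb→B8 [-]
9: R B0 → L0 miss wb→B3 [-]
10: R B0 → L0 hit [-]
11: R B1 → L1 miss wb→B4 [-]
12: R B8 → L2 miss [-]
13: R B6 → L0 miss [-]
14: W B3 → L0 miss [D]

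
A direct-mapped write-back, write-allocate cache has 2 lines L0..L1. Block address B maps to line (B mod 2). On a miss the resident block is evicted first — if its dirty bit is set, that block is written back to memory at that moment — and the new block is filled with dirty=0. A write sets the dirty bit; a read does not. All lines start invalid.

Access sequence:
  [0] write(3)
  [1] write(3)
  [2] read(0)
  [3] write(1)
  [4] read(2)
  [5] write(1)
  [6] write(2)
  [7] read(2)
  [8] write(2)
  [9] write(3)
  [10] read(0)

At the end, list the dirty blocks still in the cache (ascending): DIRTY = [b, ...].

DIRTY = [3]

0: W B3 → L1 miss [D]
1: W B3 → L1 hit [D]
2: R B0 → L0 miss [-]
3: W B1 → L1 miss wb→B3 [D]
4: R B2 → L0 miss [-]
5: W B1 → L1 hit [D]
6: W B2 → L0 hit [D]
7: R B2 → L0 hit [D]
8: W B2 → L0 hit [D]
9: W B3 → L1 miss wb→B1 [D]
10: R B0 → L0 miss wb→B2 [-]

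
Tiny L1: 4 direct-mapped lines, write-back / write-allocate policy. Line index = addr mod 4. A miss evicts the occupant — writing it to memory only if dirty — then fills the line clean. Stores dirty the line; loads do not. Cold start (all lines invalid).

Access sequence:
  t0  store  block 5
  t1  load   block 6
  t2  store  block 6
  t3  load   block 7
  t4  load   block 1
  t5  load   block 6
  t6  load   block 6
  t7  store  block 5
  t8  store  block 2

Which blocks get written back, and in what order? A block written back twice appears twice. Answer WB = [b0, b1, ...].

0: W B5 → L1 miss [D]
1: R B6 → L2 miss [-]
2: W B6 → L2 hit [D]
3: R B7 → L3 miss [-]
4: R B1 → L1 miss wb→B5 [-]
5: R B6 → L2 hit [D]
6: R B6 → L2 hit [D]
7: W B5 → L1 miss [D]
8: W B2 → L2 miss wb→B6 [D]

WB = [5, 6]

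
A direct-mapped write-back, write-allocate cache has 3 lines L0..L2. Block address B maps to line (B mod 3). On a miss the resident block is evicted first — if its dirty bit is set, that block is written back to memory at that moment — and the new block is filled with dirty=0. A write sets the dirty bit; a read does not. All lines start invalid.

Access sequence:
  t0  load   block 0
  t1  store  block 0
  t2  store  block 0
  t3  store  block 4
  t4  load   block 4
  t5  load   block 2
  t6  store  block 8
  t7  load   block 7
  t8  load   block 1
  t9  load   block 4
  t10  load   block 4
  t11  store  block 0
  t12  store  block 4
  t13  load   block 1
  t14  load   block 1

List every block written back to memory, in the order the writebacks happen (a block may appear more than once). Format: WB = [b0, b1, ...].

WB = [4, 4]

0: R B0 -> L0 miss  d=-]
1: W B0 -> L0 hit  d=D]
2: W B0 -> L0 hit  d=D]
3: W B4 -> L1 miss  d=D]
4: R B4 -> L1 hit  d=D]
5: R B2 -> L2 miss  d=-]
6: W B8 -> L2 miss  d=D]
7: R B7 -> L1 miss wb->B4  d=-]
8: R B1 -> L1 miss  d=-]
9: R B4 -> L1 miss  d=-]
10: R B4 -> L1 hit  d=-]
11: W B0 -> L0 hit  d=D]
12: W B4 -> L1 hit  d=D]
13: R B1 -> L1 miss wb->B4  d=-]
14: R B1 -> L1 hit  d=-]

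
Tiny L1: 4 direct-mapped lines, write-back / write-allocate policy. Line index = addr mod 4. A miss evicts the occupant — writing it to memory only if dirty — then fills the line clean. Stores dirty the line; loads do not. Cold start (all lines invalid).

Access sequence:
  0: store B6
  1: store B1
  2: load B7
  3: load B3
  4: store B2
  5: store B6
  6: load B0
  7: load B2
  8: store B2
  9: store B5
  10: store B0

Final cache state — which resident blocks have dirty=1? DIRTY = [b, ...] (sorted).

DIRTY = [0, 2, 5]

0: W B6 -> L2 miss  d=D]
1: W B1 -> L1 miss  d=D]
2: R B7 -> L3 miss  d=-]
3: R B3 -> L3 miss  d=-]
4: W B2 -> L2 miss wb->B6  d=D]
5: W B6 -> L2 miss wb->B2  d=D]
6: R B0 -> L0 miss  d=-]
7: R B2 -> L2 miss wb->B6  d=-]
8: W B2 -> L2 hit  d=D]
9: W B5 -> L1 miss wb->B1  d=D]
10: W B0 -> L0 hit  d=D]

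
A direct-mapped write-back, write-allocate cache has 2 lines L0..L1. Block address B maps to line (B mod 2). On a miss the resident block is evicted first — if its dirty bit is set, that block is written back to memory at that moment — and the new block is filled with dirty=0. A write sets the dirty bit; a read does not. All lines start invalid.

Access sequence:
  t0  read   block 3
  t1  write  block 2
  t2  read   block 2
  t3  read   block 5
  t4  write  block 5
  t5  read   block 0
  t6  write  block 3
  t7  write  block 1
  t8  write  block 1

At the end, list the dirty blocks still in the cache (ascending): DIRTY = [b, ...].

DIRTY = [1]

0: R B3 → L1 miss [-]
1: W B2 → L0 miss [D]
2: R B2 → L0 hit [D]
3: R B5 → L1 miss [-]
4: W B5 → L1 hit [D]
5: R B0 → L0 miss wb→B2 [-]
6: W B3 → L1 miss wb→B5 [D]
7: W B1 → L1 miss wb→B3 [D]
8: W B1 → L1 hit [D]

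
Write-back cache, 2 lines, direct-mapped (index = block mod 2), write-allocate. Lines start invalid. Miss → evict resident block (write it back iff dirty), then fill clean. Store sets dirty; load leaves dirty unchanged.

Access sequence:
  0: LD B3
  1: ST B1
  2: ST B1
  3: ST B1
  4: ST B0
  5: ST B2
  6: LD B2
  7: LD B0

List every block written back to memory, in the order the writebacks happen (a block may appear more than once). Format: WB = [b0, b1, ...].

0: R B3 → L1 miss [-]
1: W B1 → L1 miss [D]
2: W B1 → L1 hit [D]
3: W B1 → L1 hit [D]
4: W B0 → L0 miss [D]
5: W B2 → L0 miss wb→B0 [D]
6: R B2 → L0 hit [D]
7: R B0 → L0 miss wb→B2 [-]

WB = [0, 2]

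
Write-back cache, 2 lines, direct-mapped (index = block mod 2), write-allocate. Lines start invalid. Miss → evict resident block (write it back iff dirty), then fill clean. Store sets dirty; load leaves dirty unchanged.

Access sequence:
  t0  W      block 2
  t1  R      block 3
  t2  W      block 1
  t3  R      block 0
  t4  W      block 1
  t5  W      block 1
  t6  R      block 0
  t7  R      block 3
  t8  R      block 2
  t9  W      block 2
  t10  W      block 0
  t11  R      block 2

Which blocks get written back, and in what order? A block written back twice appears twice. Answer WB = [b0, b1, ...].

0: W B2 → L0 miss [D]
1: R B3 → L1 miss [-]
2: W B1 → L1 miss [D]
3: R B0 → L0 miss wb→B2 [-]
4: W B1 → L1 hit [D]
5: W B1 → L1 hit [D]
6: R B0 → L0 hit [-]
7: R B3 → L1 miss wb→B1 [-]
8: R B2 → L0 miss [-]
9: W B2 → L0 hit [D]
10: W B0 → L0 miss wb→B2 [D]
11: R B2 → L0 miss wb→B0 [-]

WB = [2, 1, 2, 0]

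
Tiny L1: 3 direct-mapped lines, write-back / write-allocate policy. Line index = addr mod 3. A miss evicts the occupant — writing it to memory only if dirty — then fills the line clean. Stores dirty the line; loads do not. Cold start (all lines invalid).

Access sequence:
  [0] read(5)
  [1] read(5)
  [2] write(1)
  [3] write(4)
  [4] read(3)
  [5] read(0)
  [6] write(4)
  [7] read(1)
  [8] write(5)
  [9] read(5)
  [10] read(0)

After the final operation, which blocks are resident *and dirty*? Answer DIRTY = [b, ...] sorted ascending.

0: R B5 -> L2 miss  d=-]
1: R B5 -> L2 hit  d=-]
2: W B1 -> L1 miss  d=D]
3: W B4 -> L1 miss wb->B1  d=D]
4: R B3 -> L0 miss  d=-]
5: R B0 -> L0 miss  d=-]
6: W B4 -> L1 hit  d=D]
7: R B1 -> L1 miss wb->B4  d=-]
8: W B5 -> L2 hit  d=D]
9: R B5 -> L2 hit  d=D]
10: R B0 -> L0 hit  d=-]

DIRTY = [5]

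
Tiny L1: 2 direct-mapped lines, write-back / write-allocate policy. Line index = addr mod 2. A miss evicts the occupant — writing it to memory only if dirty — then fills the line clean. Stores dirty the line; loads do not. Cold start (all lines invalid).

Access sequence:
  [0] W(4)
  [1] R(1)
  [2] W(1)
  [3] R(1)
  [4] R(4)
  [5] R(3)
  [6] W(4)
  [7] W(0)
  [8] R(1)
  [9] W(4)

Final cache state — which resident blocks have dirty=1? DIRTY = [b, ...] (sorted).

DIRTY = [4]

  0 | W B4 → L0 miss [D]
  1 | R B1 → L1 miss [-]
  2 | W B1 → L1 hit [D]
  3 | R B1 → L1 hit [D]
  4 | R B4 → L0 hit [D]
  5 | R B3 → L1 miss wb→B1 [-]
  6 | W B4 → L0 hit [D]
  7 | W B0 → L0 miss wb→B4 [D]
  8 | R B1 → L1 miss [-]
  9 | W B4 → L0 miss wb→B0 [D]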